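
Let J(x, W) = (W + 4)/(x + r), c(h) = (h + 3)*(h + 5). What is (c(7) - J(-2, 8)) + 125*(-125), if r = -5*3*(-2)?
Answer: -108538/7 ≈ -15505.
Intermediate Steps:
c(h) = (3 + h)*(5 + h)
r = 30 (r = -15*(-2) = 30)
J(x, W) = (4 + W)/(30 + x) (J(x, W) = (W + 4)/(x + 30) = (4 + W)/(30 + x))
(c(7) - J(-2, 8)) + 125*(-125) = ((15 + 7**2 + 8*7) - (4 + 8)/(30 - 2)) + 125*(-125) = ((15 + 49 + 56) - 12/28) - 15625 = (120 - 12/28) - 15625 = (120 - 1*3/7) - 15625 = (120 - 3/7) - 15625 = 837/7 - 15625 = -108538/7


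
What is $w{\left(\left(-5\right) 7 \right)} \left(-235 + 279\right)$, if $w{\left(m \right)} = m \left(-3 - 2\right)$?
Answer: $7700$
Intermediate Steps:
$w{\left(m \right)} = - 5 m$ ($w{\left(m \right)} = m \left(-5\right) = - 5 m$)
$w{\left(\left(-5\right) 7 \right)} \left(-235 + 279\right) = - 5 \left(\left(-5\right) 7\right) \left(-235 + 279\right) = \left(-5\right) \left(-35\right) 44 = 175 \cdot 44 = 7700$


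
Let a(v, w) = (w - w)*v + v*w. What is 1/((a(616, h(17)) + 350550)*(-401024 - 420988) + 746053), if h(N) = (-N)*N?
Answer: -1/141817696259 ≈ -7.0513e-12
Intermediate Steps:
h(N) = -N**2
a(v, w) = v*w (a(v, w) = 0*v + v*w = 0 + v*w = v*w)
1/((a(616, h(17)) + 350550)*(-401024 - 420988) + 746053) = 1/((616*(-1*17**2) + 350550)*(-401024 - 420988) + 746053) = 1/((616*(-1*289) + 350550)*(-822012) + 746053) = 1/((616*(-289) + 350550)*(-822012) + 746053) = 1/((-178024 + 350550)*(-822012) + 746053) = 1/(172526*(-822012) + 746053) = 1/(-141818442312 + 746053) = 1/(-141817696259) = -1/141817696259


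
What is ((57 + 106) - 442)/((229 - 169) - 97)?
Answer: 279/37 ≈ 7.5405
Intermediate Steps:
((57 + 106) - 442)/((229 - 169) - 97) = (163 - 442)/(60 - 97) = -279/(-37) = -279*(-1/37) = 279/37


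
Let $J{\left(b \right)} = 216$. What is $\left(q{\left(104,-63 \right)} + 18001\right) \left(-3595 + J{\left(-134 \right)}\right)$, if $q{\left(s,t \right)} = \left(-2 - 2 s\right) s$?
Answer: $12971981$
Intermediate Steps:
$q{\left(s,t \right)} = s \left(-2 - 2 s\right)$
$\left(q{\left(104,-63 \right)} + 18001\right) \left(-3595 + J{\left(-134 \right)}\right) = \left(\left(-2\right) 104 \left(1 + 104\right) + 18001\right) \left(-3595 + 216\right) = \left(\left(-2\right) 104 \cdot 105 + 18001\right) \left(-3379\right) = \left(-21840 + 18001\right) \left(-3379\right) = \left(-3839\right) \left(-3379\right) = 12971981$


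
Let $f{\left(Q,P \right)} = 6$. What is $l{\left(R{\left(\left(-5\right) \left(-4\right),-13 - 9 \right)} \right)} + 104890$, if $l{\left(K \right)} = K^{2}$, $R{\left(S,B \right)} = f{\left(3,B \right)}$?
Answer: $104926$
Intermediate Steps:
$R{\left(S,B \right)} = 6$
$l{\left(R{\left(\left(-5\right) \left(-4\right),-13 - 9 \right)} \right)} + 104890 = 6^{2} + 104890 = 36 + 104890 = 104926$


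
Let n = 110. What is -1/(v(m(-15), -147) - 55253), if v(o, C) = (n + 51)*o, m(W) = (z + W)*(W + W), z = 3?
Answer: -1/2707 ≈ -0.00036941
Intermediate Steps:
m(W) = 2*W*(3 + W) (m(W) = (3 + W)*(W + W) = (3 + W)*(2*W) = 2*W*(3 + W))
v(o, C) = 161*o (v(o, C) = (110 + 51)*o = 161*o)
-1/(v(m(-15), -147) - 55253) = -1/(161*(2*(-15)*(3 - 15)) - 55253) = -1/(161*(2*(-15)*(-12)) - 55253) = -1/(161*360 - 55253) = -1/(57960 - 55253) = -1/2707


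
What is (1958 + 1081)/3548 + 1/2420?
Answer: 919741/1073270 ≈ 0.85695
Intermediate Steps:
(1958 + 1081)/3548 + 1/2420 = 3039*(1/3548) + 1*(1/2420) = 3039/3548 + 1/2420 = 919741/1073270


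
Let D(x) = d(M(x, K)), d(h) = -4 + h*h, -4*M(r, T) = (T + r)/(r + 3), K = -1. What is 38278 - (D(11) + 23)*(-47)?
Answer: 30711239/784 ≈ 39173.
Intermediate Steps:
M(r, T) = -(T + r)/(4*(3 + r)) (M(r, T) = -(T + r)/(4*(r + 3)) = -(T + r)/(4*(3 + r)))
d(h) = -4 + h**2
D(x) = -4 + (1 - x)**2/(16*(3 + x)**2) (D(x) = -4 + ((-1*(-1) - x)/(4*(3 + x)))**2 = -4 + ((1 - x)/(4*(3 + x)))**2 = -4 + (1 - x)**2/(16*(3 + x)**2))
38278 - (D(11) + 23)*(-47) = 38278 - ((-4 + (-1 + 11)**2/(16*(3 + 11)**2)) + 23)*(-47) = 38278 - ((-4 + (1/16)*10**2/14**2) + 23)*(-47) = 38278 - ((-4 + (1/16)*100*(1/196)) + 23)*(-47) = 38278 - ((-4 + 25/784) + 23)*(-47) = 38278 - (-3111/784 + 23)*(-47) = 38278 - 14921*(-47)/784 = 38278 - 1*(-701287/784) = 38278 + 701287/784 = 30711239/784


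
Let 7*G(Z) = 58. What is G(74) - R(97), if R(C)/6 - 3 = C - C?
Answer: -68/7 ≈ -9.7143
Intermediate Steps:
G(Z) = 58/7 (G(Z) = (1/7)*58 = 58/7)
R(C) = 18 (R(C) = 18 + 6*(C - C) = 18 + 6*0 = 18 + 0 = 18)
G(74) - R(97) = 58/7 - 1*18 = 58/7 - 18 = -68/7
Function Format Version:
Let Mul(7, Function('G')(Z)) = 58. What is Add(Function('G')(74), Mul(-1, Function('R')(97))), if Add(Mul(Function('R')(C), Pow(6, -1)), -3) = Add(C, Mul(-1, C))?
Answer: Rational(-68, 7) ≈ -9.7143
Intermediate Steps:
Function('G')(Z) = Rational(58, 7) (Function('G')(Z) = Mul(Rational(1, 7), 58) = Rational(58, 7))
Function('R')(C) = 18 (Function('R')(C) = Add(18, Mul(6, Add(C, Mul(-1, C)))) = Add(18, Mul(6, 0)) = Add(18, 0) = 18)
Add(Function('G')(74), Mul(-1, Function('R')(97))) = Add(Rational(58, 7), Mul(-1, 18)) = Add(Rational(58, 7), -18) = Rational(-68, 7)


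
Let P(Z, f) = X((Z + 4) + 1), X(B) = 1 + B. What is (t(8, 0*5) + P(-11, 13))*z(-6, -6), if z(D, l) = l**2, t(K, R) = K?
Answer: 108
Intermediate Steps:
P(Z, f) = 6 + Z (P(Z, f) = 1 + ((Z + 4) + 1) = 1 + ((4 + Z) + 1) = 1 + (5 + Z) = 6 + Z)
(t(8, 0*5) + P(-11, 13))*z(-6, -6) = (8 + (6 - 11))*(-6)**2 = (8 - 5)*36 = 3*36 = 108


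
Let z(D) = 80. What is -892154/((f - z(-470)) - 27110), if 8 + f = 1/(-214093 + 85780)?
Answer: 114474956202/3489856975 ≈ 32.802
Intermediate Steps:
f = -1026505/128313 (f = -8 + 1/(-214093 + 85780) = -8 + 1/(-128313) = -8 - 1/128313 = -1026505/128313 ≈ -8.0000)
-892154/((f - z(-470)) - 27110) = -892154/((-1026505/128313 - 1*80) - 27110) = -892154/((-1026505/128313 - 80) - 27110) = -892154/(-11291545/128313 - 27110) = -892154/(-3489856975/128313) = -892154*(-128313/3489856975) = 114474956202/3489856975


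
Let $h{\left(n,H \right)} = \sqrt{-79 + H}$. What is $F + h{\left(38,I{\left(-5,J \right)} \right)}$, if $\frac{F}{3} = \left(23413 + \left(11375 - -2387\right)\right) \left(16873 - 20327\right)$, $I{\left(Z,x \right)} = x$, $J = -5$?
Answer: $-385207350 + 2 i \sqrt{21} \approx -3.8521 \cdot 10^{8} + 9.1651 i$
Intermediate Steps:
$F = -385207350$ ($F = 3 \left(23413 + \left(11375 - -2387\right)\right) \left(16873 - 20327\right) = 3 \left(23413 + \left(11375 + 2387\right)\right) \left(-3454\right) = 3 \left(23413 + 13762\right) \left(-3454\right) = 3 \cdot 37175 \left(-3454\right) = 3 \left(-128402450\right) = -385207350$)
$F + h{\left(38,I{\left(-5,J \right)} \right)} = -385207350 + \sqrt{-79 - 5} = -385207350 + \sqrt{-84} = -385207350 + 2 i \sqrt{21}$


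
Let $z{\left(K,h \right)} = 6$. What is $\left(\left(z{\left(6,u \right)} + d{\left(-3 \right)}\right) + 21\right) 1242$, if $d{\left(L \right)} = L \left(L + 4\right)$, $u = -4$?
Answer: $29808$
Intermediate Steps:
$d{\left(L \right)} = L \left(4 + L\right)$
$\left(\left(z{\left(6,u \right)} + d{\left(-3 \right)}\right) + 21\right) 1242 = \left(\left(6 - 3 \left(4 - 3\right)\right) + 21\right) 1242 = \left(\left(6 - 3\right) + 21\right) 1242 = \left(3 + 21\right) 1242 = 24 \cdot 1242 = 29808$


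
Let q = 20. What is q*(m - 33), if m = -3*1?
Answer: -720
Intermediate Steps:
m = -3
q*(m - 33) = 20*(-3 - 33) = 20*(-36) = -720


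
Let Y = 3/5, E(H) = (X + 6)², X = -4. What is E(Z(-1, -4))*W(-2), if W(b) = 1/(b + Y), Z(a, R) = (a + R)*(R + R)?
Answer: -20/7 ≈ -2.8571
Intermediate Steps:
Z(a, R) = 2*R*(R + a) (Z(a, R) = (R + a)*(2*R) = 2*R*(R + a))
E(H) = 4 (E(H) = (-4 + 6)² = 2² = 4)
Y = ⅗ (Y = 3*(⅕) = ⅗ ≈ 0.60000)
W(b) = 1/(⅗ + b) (W(b) = 1/(b + ⅗) = 1/(⅗ + b))
E(Z(-1, -4))*W(-2) = 4*(5/(3 + 5*(-2))) = 4*(5/(3 - 10)) = 4*(5/(-7)) = 4*(5*(-⅐)) = 4*(-5/7) = -20/7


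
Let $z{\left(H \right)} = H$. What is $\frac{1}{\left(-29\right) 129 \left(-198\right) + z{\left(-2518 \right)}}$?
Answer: $\frac{1}{738200} \approx 1.3546 \cdot 10^{-6}$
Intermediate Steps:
$\frac{1}{\left(-29\right) 129 \left(-198\right) + z{\left(-2518 \right)}} = \frac{1}{\left(-29\right) 129 \left(-198\right) - 2518} = \frac{1}{\left(-3741\right) \left(-198\right) - 2518} = \frac{1}{740718 - 2518} = \frac{1}{738200}$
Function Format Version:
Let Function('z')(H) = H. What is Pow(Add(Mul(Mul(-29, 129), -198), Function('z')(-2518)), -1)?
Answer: Rational(1, 738200) ≈ 1.3546e-6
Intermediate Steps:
Pow(Add(Mul(Mul(-29, 129), -198), Function('z')(-2518)), -1) = Pow(Add(Mul(Mul(-29, 129), -198), -2518), -1) = Pow(Add(Mul(-3741, -198), -2518), -1) = Pow(Add(740718, -2518), -1) = Pow(738200, -1) = Rational(1, 738200)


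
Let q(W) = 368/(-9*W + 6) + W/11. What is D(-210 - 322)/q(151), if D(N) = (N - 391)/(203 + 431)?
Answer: -113529/1049270 ≈ -0.10820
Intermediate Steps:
D(N) = -391/634 + N/634 (D(N) = (-391 + N)/634 = (-391 + N)*(1/634) = -391/634 + N/634)
q(W) = 368/(6 - 9*W) + W/11 (q(W) = 368/(6 - 9*W) + W*(1/11) = 368/(6 - 9*W) + W/11)
D(-210 - 322)/q(151) = (-391/634 + (-210 - 322)/634)/(((-4048 - 6*151 + 9*151²)/(33*(-2 + 3*151)))) = (-391/634 + (1/634)*(-532))/(((-4048 - 906 + 9*22801)/(33*(-2 + 453)))) = (-391/634 - 266/317)/(((1/33)*(-4048 - 906 + 205209)/451)) = -923/(634*((1/33)*(1/451)*200255)) = -923/(634*1655/123) = -923/634*123/1655 = -113529/1049270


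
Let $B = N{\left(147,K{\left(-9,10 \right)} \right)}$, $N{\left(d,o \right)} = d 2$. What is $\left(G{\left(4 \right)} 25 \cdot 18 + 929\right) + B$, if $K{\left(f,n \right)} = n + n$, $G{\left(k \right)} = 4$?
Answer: $3023$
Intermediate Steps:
$K{\left(f,n \right)} = 2 n$
$N{\left(d,o \right)} = 2 d$
$B = 294$ ($B = 2 \cdot 147 = 294$)
$\left(G{\left(4 \right)} 25 \cdot 18 + 929\right) + B = \left(4 \cdot 25 \cdot 18 + 929\right) + 294 = \left(100 \cdot 18 + 929\right) + 294 = \left(1800 + 929\right) + 294 = 2729 + 294 = 3023$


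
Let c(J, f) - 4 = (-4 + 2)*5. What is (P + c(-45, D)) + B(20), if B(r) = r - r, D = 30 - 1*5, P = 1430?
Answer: 1424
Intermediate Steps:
D = 25 (D = 30 - 5 = 25)
c(J, f) = -6 (c(J, f) = 4 + (-4 + 2)*5 = 4 - 2*5 = 4 - 10 = -6)
B(r) = 0
(P + c(-45, D)) + B(20) = (1430 - 6) + 0 = 1424 + 0 = 1424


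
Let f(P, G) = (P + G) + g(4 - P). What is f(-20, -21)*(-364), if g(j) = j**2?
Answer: -194740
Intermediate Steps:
f(P, G) = G + P + (4 - P)**2 (f(P, G) = (P + G) + (4 - P)**2 = (G + P) + (4 - P)**2 = G + P + (4 - P)**2)
f(-20, -21)*(-364) = (-21 - 20 + (-4 - 20)**2)*(-364) = (-21 - 20 + (-24)**2)*(-364) = (-21 - 20 + 576)*(-364) = 535*(-364) = -194740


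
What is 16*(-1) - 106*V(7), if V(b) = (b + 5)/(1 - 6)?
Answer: 1192/5 ≈ 238.40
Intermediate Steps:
V(b) = -1 - b/5 (V(b) = (5 + b)/(-5) = (5 + b)*(-⅕) = -1 - b/5)
16*(-1) - 106*V(7) = 16*(-1) - 106*(-1 - ⅕*7) = -16 - 106*(-1 - 7/5) = -16 - 106*(-12/5) = -16 + 1272/5 = 1192/5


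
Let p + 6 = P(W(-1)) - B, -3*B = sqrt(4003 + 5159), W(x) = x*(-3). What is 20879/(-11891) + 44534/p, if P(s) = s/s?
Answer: 2627036123/11807763 + 44534*sqrt(1018)/993 ≈ 1653.4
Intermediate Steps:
W(x) = -3*x
B = -sqrt(1018) (B = -sqrt(4003 + 5159)/3 = -sqrt(1018) ≈ -31.906)
P(s) = 1
p = -5 + sqrt(1018) (p = -6 + (1 - (-1)*sqrt(1018)) = -6 + (1 + sqrt(1018)) = -5 + sqrt(1018) ≈ 26.906)
20879/(-11891) + 44534/p = 20879/(-11891) + 44534/(-5 + sqrt(1018)) = 20879*(-1/11891) + 44534/(-5 + sqrt(1018)) = -20879/11891 + 44534/(-5 + sqrt(1018))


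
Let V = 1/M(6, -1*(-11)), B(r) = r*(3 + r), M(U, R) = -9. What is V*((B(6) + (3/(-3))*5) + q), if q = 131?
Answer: -20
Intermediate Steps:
V = -1/9 (V = 1/(-9) = -1/9 ≈ -0.11111)
V*((B(6) + (3/(-3))*5) + q) = -((6*(3 + 6) + (3/(-3))*5) + 131)/9 = -((6*9 + (3*(-1/3))*5) + 131)/9 = -((54 - 1*5) + 131)/9 = -((54 - 5) + 131)/9 = -(49 + 131)/9 = -1/9*180 = -20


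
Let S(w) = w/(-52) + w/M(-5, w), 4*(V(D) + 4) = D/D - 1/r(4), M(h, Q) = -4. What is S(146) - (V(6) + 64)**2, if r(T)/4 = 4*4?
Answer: -3125784973/851968 ≈ -3668.9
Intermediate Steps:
r(T) = 64 (r(T) = 4*(4*4) = 4*16 = 64)
V(D) = -961/256 (V(D) = -4 + (D/D - 1/64)/4 = -4 + (1 - 1*1/64)/4 = -4 + (1 - 1/64)/4 = -4 + (1/4)*(63/64) = -4 + 63/256 = -961/256)
S(w) = -7*w/26 (S(w) = w/(-52) + w/(-4) = w*(-1/52) + w*(-1/4) = -w/52 - w/4 = -7*w/26)
S(146) - (V(6) + 64)**2 = -7/26*146 - (-961/256 + 64)**2 = -511/13 - (15423/256)**2 = -511/13 - 1*237868929/65536 = -511/13 - 237868929/65536 = -3125784973/851968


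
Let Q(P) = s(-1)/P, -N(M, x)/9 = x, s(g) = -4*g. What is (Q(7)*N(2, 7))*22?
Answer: -792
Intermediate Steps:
N(M, x) = -9*x
Q(P) = 4/P (Q(P) = (-4*(-1))/P = 4/P)
(Q(7)*N(2, 7))*22 = ((4/7)*(-9*7))*22 = ((4*(1/7))*(-63))*22 = ((4/7)*(-63))*22 = -36*22 = -792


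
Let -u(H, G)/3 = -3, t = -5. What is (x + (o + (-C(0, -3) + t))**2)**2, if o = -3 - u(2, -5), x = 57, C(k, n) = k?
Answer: 119716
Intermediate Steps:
u(H, G) = 9 (u(H, G) = -3*(-3) = 9)
o = -12 (o = -3 - 1*9 = -3 - 9 = -12)
(x + (o + (-C(0, -3) + t))**2)**2 = (57 + (-12 + (-1*0 - 5))**2)**2 = (57 + (-12 + (0 - 5))**2)**2 = (57 + (-12 - 5)**2)**2 = (57 + (-17)**2)**2 = (57 + 289)**2 = 346**2 = 119716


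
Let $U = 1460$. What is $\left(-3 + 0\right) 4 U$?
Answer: $-17520$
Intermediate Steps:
$\left(-3 + 0\right) 4 U = \left(-3 + 0\right) 4 \cdot 1460 = \left(-3\right) 4 \cdot 1460 = \left(-12\right) 1460 = -17520$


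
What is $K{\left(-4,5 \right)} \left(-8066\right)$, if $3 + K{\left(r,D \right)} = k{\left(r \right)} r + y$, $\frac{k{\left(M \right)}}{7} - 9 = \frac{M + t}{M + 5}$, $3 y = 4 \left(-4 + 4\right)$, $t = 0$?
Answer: $1153438$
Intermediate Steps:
$y = 0$ ($y = \frac{4 \left(-4 + 4\right)}{3} = \frac{4 \cdot 0}{3} = \frac{1}{3} \cdot 0 = 0$)
$k{\left(M \right)} = 63 + \frac{7 M}{5 + M}$ ($k{\left(M \right)} = 63 + 7 \frac{M + 0}{M + 5} = 63 + 7 \frac{M}{5 + M} = 63 + \frac{7 M}{5 + M}$)
$K{\left(r,D \right)} = -3 + \frac{35 r \left(9 + 2 r\right)}{5 + r}$ ($K{\left(r,D \right)} = -3 + \left(\frac{35 \left(9 + 2 r\right)}{5 + r} r + 0\right) = -3 + \left(\frac{35 r \left(9 + 2 r\right)}{5 + r} + 0\right) = -3 + \frac{35 r \left(9 + 2 r\right)}{5 + r}$)
$K{\left(-4,5 \right)} \left(-8066\right) = \frac{-15 + 70 \left(-4\right)^{2} + 312 \left(-4\right)}{5 - 4} \left(-8066\right) = \frac{-15 + 70 \cdot 16 - 1248}{1} \left(-8066\right) = 1 \left(-15 + 1120 - 1248\right) \left(-8066\right) = 1 \left(-143\right) \left(-8066\right) = \left(-143\right) \left(-8066\right) = 1153438$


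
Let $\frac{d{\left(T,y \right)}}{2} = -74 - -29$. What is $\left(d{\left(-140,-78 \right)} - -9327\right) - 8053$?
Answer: $1184$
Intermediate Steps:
$d{\left(T,y \right)} = -90$ ($d{\left(T,y \right)} = 2 \left(-74 - -29\right) = 2 \left(-74 + 29\right) = 2 \left(-45\right) = -90$)
$\left(d{\left(-140,-78 \right)} - -9327\right) - 8053 = \left(-90 - -9327\right) - 8053 = \left(-90 + 9327\right) - 8053 = 9237 - 8053 = 1184$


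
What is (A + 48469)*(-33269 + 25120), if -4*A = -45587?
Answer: -1951383987/4 ≈ -4.8785e+8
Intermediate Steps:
A = 45587/4 (A = -¼*(-45587) = 45587/4 ≈ 11397.)
(A + 48469)*(-33269 + 25120) = (45587/4 + 48469)*(-33269 + 25120) = (239463/4)*(-8149) = -1951383987/4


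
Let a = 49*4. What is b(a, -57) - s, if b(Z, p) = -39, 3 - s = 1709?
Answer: 1667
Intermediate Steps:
s = -1706 (s = 3 - 1*1709 = 3 - 1709 = -1706)
a = 196
b(a, -57) - s = -39 - 1*(-1706) = -39 + 1706 = 1667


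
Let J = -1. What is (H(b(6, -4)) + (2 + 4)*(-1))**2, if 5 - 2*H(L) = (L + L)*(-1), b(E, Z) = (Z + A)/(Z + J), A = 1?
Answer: 841/100 ≈ 8.4100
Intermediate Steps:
b(E, Z) = (1 + Z)/(-1 + Z) (b(E, Z) = (Z + 1)/(Z - 1) = (1 + Z)/(-1 + Z))
H(L) = 5/2 + L (H(L) = 5/2 - (L + L)*(-1)/2 = 5/2 - 2*L*(-1)/2 = 5/2 - (-1)*L = 5/2 + L)
(H(b(6, -4)) + (2 + 4)*(-1))**2 = ((5/2 + (1 - 4)/(-1 - 4)) + (2 + 4)*(-1))**2 = ((5/2 - 3/(-5)) + 6*(-1))**2 = ((5/2 - 1/5*(-3)) - 6)**2 = ((5/2 + 3/5) - 6)**2 = (31/10 - 6)**2 = (-29/10)**2 = 841/100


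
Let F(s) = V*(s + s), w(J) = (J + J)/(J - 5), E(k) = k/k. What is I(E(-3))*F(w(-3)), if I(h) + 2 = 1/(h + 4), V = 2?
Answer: -27/5 ≈ -5.4000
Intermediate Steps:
E(k) = 1
w(J) = 2*J/(-5 + J) (w(J) = (2*J)/(-5 + J) = 2*J/(-5 + J))
F(s) = 4*s (F(s) = 2*(s + s) = 2*(2*s) = 4*s)
I(h) = -2 + 1/(4 + h) (I(h) = -2 + 1/(h + 4) = -2 + 1/(4 + h))
I(E(-3))*F(w(-3)) = ((-7 - 2*1)/(4 + 1))*(4*(2*(-3)/(-5 - 3))) = ((-7 - 2)/5)*(4*(2*(-3)/(-8))) = ((1/5)*(-9))*(4*(2*(-3)*(-1/8))) = -36*3/(5*4) = -9/5*3 = -27/5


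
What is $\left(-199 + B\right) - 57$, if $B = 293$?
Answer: $37$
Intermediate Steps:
$\left(-199 + B\right) - 57 = \left(-199 + 293\right) - 57 = 94 - 57 = 37$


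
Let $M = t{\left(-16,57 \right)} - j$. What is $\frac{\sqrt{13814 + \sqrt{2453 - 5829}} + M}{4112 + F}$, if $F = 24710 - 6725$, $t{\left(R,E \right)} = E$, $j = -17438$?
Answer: $\frac{17495}{22097} + \frac{\sqrt{13814 + 4 i \sqrt{211}}}{22097} \approx 0.79706 + 1.1186 \cdot 10^{-5} i$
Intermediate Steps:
$F = 17985$
$M = 17495$ ($M = 57 - -17438 = 57 + 17438 = 17495$)
$\frac{\sqrt{13814 + \sqrt{2453 - 5829}} + M}{4112 + F} = \frac{\sqrt{13814 + \sqrt{2453 - 5829}} + 17495}{4112 + 17985} = \frac{\sqrt{13814 + \sqrt{-3376}} + 17495}{22097} = \left(\sqrt{13814 + 4 i \sqrt{211}} + 17495\right) \frac{1}{22097} = \left(17495 + \sqrt{13814 + 4 i \sqrt{211}}\right) \frac{1}{22097} = \frac{17495}{22097} + \frac{\sqrt{13814 + 4 i \sqrt{211}}}{22097}$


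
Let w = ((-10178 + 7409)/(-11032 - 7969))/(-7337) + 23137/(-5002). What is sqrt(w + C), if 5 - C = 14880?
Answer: I*sqrt(7235513057868192431143025018)/697330505674 ≈ 121.98*I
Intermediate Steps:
C = -14875 (C = 5 - 1*14880 = 5 - 14880 = -14875)
w = -3225550817707/697330505674 (w = -2769/(-19001)*(-1/7337) + 23137*(-1/5002) = -2769*(-1/19001)*(-1/7337) - 23137/5002 = (2769/19001)*(-1/7337) - 23137/5002 = -2769/139410337 - 23137/5002 = -3225550817707/697330505674 ≈ -4.6256)
sqrt(w + C) = sqrt(-3225550817707/697330505674 - 14875) = sqrt(-10376016822718457/697330505674) = I*sqrt(7235513057868192431143025018)/697330505674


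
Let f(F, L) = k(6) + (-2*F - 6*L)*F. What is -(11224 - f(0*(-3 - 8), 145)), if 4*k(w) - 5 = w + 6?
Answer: -44879/4 ≈ -11220.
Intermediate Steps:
k(w) = 11/4 + w/4 (k(w) = 5/4 + (w + 6)/4 = 5/4 + (6 + w)/4 = 5/4 + (3/2 + w/4) = 11/4 + w/4)
f(F, L) = 17/4 + F*(-6*L - 2*F) (f(F, L) = (11/4 + (¼)*6) + (-2*F - 6*L)*F = (11/4 + 3/2) + (-6*L - 2*F)*F = 17/4 + F*(-6*L - 2*F))
-(11224 - f(0*(-3 - 8), 145)) = -(11224 - (17/4 - 2*(0*(-3 - 8))² - 6*0*(-3 - 8)*145)) = -(11224 - (17/4 - 2*(0*(-11))² - 6*0*(-11)*145)) = -(11224 - (17/4 - 2*0² - 6*0*145)) = -(11224 - (17/4 - 2*0 + 0)) = -(11224 - (17/4 + 0 + 0)) = -(11224 - 1*17/4) = -(11224 - 17/4) = -1*44879/4 = -44879/4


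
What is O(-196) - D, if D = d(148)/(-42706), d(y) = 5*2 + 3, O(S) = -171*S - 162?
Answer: 1424415937/42706 ≈ 33354.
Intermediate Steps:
O(S) = -162 - 171*S
d(y) = 13 (d(y) = 10 + 3 = 13)
D = -13/42706 (D = 13/(-42706) = 13*(-1/42706) = -13/42706 ≈ -0.00030441)
O(-196) - D = (-162 - 171*(-196)) - 1*(-13/42706) = (-162 + 33516) + 13/42706 = 33354 + 13/42706 = 1424415937/42706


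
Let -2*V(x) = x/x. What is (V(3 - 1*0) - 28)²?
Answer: 3249/4 ≈ 812.25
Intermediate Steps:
V(x) = -½ (V(x) = -x/(2*x) = -½*1 = -½)
(V(3 - 1*0) - 28)² = (-½ - 28)² = (-57/2)² = 3249/4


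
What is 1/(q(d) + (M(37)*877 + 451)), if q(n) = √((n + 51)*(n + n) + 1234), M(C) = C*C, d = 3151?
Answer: 600532/721267275929 - √20180238/1442534551858 ≈ 8.2949e-7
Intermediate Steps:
M(C) = C²
q(n) = √(1234 + 2*n*(51 + n)) (q(n) = √((51 + n)*(2*n) + 1234) = √(2*n*(51 + n) + 1234) = √(1234 + 2*n*(51 + n)))
1/(q(d) + (M(37)*877 + 451)) = 1/(√(1234 + 2*3151² + 102*3151) + (37²*877 + 451)) = 1/(√(1234 + 2*9928801 + 321402) + (1369*877 + 451)) = 1/(√(1234 + 19857602 + 321402) + (1200613 + 451)) = 1/(√20180238 + 1201064) = 1/(1201064 + √20180238)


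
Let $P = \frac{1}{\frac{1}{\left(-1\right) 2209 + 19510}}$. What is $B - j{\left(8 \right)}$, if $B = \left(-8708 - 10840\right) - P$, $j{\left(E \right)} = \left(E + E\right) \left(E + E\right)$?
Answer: $-37105$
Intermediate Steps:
$j{\left(E \right)} = 4 E^{2}$ ($j{\left(E \right)} = 2 E 2 E = 4 E^{2}$)
$P = 17301$ ($P = \frac{1}{\frac{1}{-2209 + 19510}} = \frac{1}{\frac{1}{17301}} = 17301$)
$B = -36849$ ($B = \left(-8708 - 10840\right) - 17301 = -19548 - 17301 = -36849$)
$B - j{\left(8 \right)} = -36849 - 4 \cdot 8^{2} = -36849 - 4 \cdot 64 = -36849 - 256 = -37105$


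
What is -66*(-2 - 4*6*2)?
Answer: 3300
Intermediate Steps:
-66*(-2 - 4*6*2) = -66*(-2 - 24*2) = -66*(-2 - 48) = -66*(-50) = 3300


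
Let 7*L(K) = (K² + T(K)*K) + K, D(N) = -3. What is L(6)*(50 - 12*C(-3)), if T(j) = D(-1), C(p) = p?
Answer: 2064/7 ≈ 294.86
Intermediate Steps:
T(j) = -3
L(K) = -2*K/7 + K²/7 (L(K) = ((K² - 3*K) + K)/7 = (K² - 2*K)/7 = -2*K/7 + K²/7)
L(6)*(50 - 12*C(-3)) = ((⅐)*6*(-2 + 6))*(50 - 12*(-3)) = ((⅐)*6*4)*(50 + 36) = (24/7)*86 = 2064/7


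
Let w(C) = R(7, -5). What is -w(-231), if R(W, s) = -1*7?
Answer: 7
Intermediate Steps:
R(W, s) = -7
w(C) = -7
-w(-231) = -1*(-7) = 7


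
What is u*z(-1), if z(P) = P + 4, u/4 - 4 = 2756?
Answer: 33120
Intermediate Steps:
u = 11040 (u = 16 + 4*2756 = 16 + 11024 = 11040)
z(P) = 4 + P
u*z(-1) = 11040*(4 - 1) = 11040*3 = 33120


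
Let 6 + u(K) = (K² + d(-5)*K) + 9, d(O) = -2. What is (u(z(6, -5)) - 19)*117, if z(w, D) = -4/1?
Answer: 936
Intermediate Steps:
z(w, D) = -4 (z(w, D) = -4*1 = -4)
u(K) = 3 + K² - 2*K (u(K) = -6 + ((K² - 2*K) + 9) = -6 + (9 + K² - 2*K) = 3 + K² - 2*K)
(u(z(6, -5)) - 19)*117 = ((3 + (-4)² - 2*(-4)) - 19)*117 = ((3 + 16 + 8) - 19)*117 = (27 - 19)*117 = 8*117 = 936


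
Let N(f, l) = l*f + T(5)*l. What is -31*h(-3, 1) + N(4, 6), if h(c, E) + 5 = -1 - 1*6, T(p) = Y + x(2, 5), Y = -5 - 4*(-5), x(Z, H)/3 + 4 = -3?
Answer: 360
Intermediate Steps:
x(Z, H) = -21 (x(Z, H) = -12 + 3*(-3) = -12 - 9 = -21)
Y = 15 (Y = -5 + 20 = 15)
T(p) = -6 (T(p) = 15 - 21 = -6)
h(c, E) = -12 (h(c, E) = -5 + (-1 - 1*6) = -5 + (-1 - 6) = -5 - 7 = -12)
N(f, l) = -6*l + f*l (N(f, l) = l*f - 6*l = f*l - 6*l = -6*l + f*l)
-31*h(-3, 1) + N(4, 6) = -31*(-12) + 6*(-6 + 4) = 372 + 6*(-2) = 372 - 12 = 360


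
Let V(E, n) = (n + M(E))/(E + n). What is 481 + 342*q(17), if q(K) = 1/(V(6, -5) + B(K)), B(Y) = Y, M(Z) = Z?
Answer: 500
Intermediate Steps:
V(E, n) = 1 (V(E, n) = (n + E)/(E + n) = (E + n)/(E + n) = 1)
q(K) = 1/(1 + K)
481 + 342*q(17) = 481 + 342/(1 + 17) = 481 + 342/18 = 481 + 342*(1/18) = 481 + 19 = 500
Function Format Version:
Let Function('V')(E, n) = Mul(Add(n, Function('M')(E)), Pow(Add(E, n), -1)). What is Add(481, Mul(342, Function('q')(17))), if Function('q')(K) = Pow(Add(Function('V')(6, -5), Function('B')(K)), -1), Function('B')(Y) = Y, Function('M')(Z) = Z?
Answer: 500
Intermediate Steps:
Function('V')(E, n) = 1 (Function('V')(E, n) = Mul(Add(n, E), Pow(Add(E, n), -1)) = Mul(Add(E, n), Pow(Add(E, n), -1)) = 1)
Function('q')(K) = Pow(Add(1, K), -1)
Add(481, Mul(342, Function('q')(17))) = Add(481, Mul(342, Pow(Add(1, 17), -1))) = Add(481, Mul(342, Pow(18, -1))) = Add(481, Mul(342, Rational(1, 18))) = Add(481, 19) = 500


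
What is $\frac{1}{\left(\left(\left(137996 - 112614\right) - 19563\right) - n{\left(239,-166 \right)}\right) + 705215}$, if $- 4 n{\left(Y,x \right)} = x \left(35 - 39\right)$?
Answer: $\frac{1}{711200} \approx 1.4061 \cdot 10^{-6}$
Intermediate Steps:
$n{\left(Y,x \right)} = x$ ($n{\left(Y,x \right)} = - \frac{x \left(35 - 39\right)}{4} = - \frac{x \left(-4\right)}{4} = - \frac{\left(-4\right) x}{4} = x$)
$\frac{1}{\left(\left(\left(137996 - 112614\right) - 19563\right) - n{\left(239,-166 \right)}\right) + 705215} = \frac{1}{\left(\left(\left(137996 - 112614\right) - 19563\right) - -166\right) + 705215} = \frac{1}{\left(\left(25382 - 19563\right) + 166\right) + 705215} = \frac{1}{\left(5819 + 166\right) + 705215} = \frac{1}{5985 + 705215} = \frac{1}{711200}$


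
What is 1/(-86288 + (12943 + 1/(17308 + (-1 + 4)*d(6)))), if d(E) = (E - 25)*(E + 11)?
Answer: -16339/1198383954 ≈ -1.3634e-5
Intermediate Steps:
d(E) = (-25 + E)*(11 + E)
1/(-86288 + (12943 + 1/(17308 + (-1 + 4)*d(6)))) = 1/(-86288 + (12943 + 1/(17308 + (-1 + 4)*(-275 + 6**2 - 14*6)))) = 1/(-86288 + (12943 + 1/(17308 + 3*(-275 + 36 - 84)))) = 1/(-86288 + (12943 + 1/(17308 + 3*(-323)))) = 1/(-86288 + (12943 + 1/(17308 - 969))) = 1/(-86288 + (12943 + 1/16339)) = 1/(-86288 + 211475678/16339) = 1/(-1198383954/16339) = -16339/1198383954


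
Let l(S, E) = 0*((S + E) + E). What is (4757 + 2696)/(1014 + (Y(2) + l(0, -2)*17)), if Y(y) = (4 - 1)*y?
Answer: 7453/1020 ≈ 7.3069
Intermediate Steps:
Y(y) = 3*y
l(S, E) = 0 (l(S, E) = 0*((E + S) + E) = 0*(S + 2*E) = 0)
(4757 + 2696)/(1014 + (Y(2) + l(0, -2)*17)) = (4757 + 2696)/(1014 + (3*2 + 0*17)) = 7453/(1014 + (6 + 0)) = 7453/(1014 + 6) = 7453/1020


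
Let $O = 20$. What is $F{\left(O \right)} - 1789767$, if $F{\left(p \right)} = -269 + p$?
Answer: $-1790016$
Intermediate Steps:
$F{\left(O \right)} - 1789767 = \left(-269 + 20\right) - 1789767 = -249 - 1789767 = -1790016$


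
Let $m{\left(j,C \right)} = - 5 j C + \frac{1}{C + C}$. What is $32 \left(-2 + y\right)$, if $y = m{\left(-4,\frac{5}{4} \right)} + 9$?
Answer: $\frac{5184}{5} \approx 1036.8$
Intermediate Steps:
$m{\left(j,C \right)} = \frac{1}{2 C} - 5 C j$ ($m{\left(j,C \right)} = - 5 C j + \frac{1}{2 C} = \frac{1}{2 C} - 5 C j$)
$y = \frac{172}{5}$ ($y = \left(\frac{1}{2 \cdot \frac{5}{4}} - 5 \cdot \frac{5}{4} \left(-4\right)\right) + 9 = \left(\frac{1}{2 \cdot 5 \cdot \frac{1}{4}} - 5 \cdot 5 \cdot \frac{1}{4} \left(-4\right)\right) + 9 = \left(\frac{1}{2 \cdot \frac{5}{4}} - \frac{25}{4} \left(-4\right)\right) + 9 = \left(\frac{1}{2} \cdot \frac{4}{5} + 25\right) + 9 = \left(\frac{2}{5} + 25\right) + 9 = \frac{127}{5} + 9 = \frac{172}{5} \approx 34.4$)
$32 \left(-2 + y\right) = 32 \left(-2 + \frac{172}{5}\right) = 32 \cdot \frac{162}{5} = \frac{5184}{5}$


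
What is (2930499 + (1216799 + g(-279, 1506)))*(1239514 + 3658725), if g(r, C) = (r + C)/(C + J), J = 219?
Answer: 11680814668107401/575 ≈ 2.0314e+13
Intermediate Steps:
g(r, C) = (C + r)/(219 + C) (g(r, C) = (r + C)/(C + 219) = (C + r)/(219 + C))
(2930499 + (1216799 + g(-279, 1506)))*(1239514 + 3658725) = (2930499 + (1216799 + (1506 - 279)/(219 + 1506)))*(1239514 + 3658725) = (2930499 + (1216799 + 1227/1725))*4898239 = (2930499 + (1216799 + (1/1725)*1227))*4898239 = (2930499 + (1216799 + 409/575))*4898239 = (2930499 + 699659834/575)*4898239 = (2384696759/575)*4898239 = 11680814668107401/575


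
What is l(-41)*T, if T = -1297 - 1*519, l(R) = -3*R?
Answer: -223368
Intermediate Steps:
T = -1816 (T = -1297 - 519 = -1816)
l(-41)*T = -3*(-41)*(-1816) = 123*(-1816) = -223368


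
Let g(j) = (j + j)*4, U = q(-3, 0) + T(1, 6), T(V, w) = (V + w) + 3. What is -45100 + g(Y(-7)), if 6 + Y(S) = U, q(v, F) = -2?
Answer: -45084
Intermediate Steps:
T(V, w) = 3 + V + w
U = 8 (U = -2 + (3 + 1 + 6) = -2 + 10 = 8)
Y(S) = 2 (Y(S) = -6 + 8 = 2)
g(j) = 8*j (g(j) = (2*j)*4 = 8*j)
-45100 + g(Y(-7)) = -45100 + 8*2 = -45100 + 16 = -45084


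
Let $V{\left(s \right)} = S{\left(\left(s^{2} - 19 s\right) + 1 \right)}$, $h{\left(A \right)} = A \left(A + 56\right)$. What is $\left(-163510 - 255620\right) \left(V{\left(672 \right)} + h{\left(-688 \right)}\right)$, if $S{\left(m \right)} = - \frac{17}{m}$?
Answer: $- \frac{79971954067290150}{438817} \approx -1.8224 \cdot 10^{11}$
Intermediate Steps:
$h{\left(A \right)} = A \left(56 + A\right)$
$V{\left(s \right)} = - \frac{17}{1 + s^{2} - 19 s}$ ($V{\left(s \right)} = - \frac{17}{\left(s^{2} - 19 s\right) + 1} = - \frac{17}{1 + s^{2} - 19 s}$)
$\left(-163510 - 255620\right) \left(V{\left(672 \right)} + h{\left(-688 \right)}\right) = \left(-163510 - 255620\right) \left(- \frac{17}{1 + 672^{2} - 12768} - 688 \left(56 - 688\right)\right) = - 419130 \left(- \frac{17}{1 + 451584 - 12768} - -434816\right) = - 419130 \left(- \frac{17}{438817} + 434816\right) = \left(-419130\right) \frac{190804652655}{438817} = - \frac{79971954067290150}{438817}$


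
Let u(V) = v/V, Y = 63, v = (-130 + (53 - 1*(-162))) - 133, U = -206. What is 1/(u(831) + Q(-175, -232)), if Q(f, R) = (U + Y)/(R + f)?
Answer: 10249/3009 ≈ 3.4061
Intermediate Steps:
v = -48 (v = (-130 + (53 + 162)) - 133 = (-130 + 215) - 133 = 85 - 133 = -48)
u(V) = -48/V
Q(f, R) = -143/(R + f) (Q(f, R) = (-206 + 63)/(R + f) = -143/(R + f))
1/(u(831) + Q(-175, -232)) = 1/(-48/831 - 143/(-232 - 175)) = 1/(-48*1/831 - 143/(-407)) = 1/(-16/277 - 143*(-1/407)) = 1/(-16/277 + 13/37) = 1/(3009/10249) = 10249/3009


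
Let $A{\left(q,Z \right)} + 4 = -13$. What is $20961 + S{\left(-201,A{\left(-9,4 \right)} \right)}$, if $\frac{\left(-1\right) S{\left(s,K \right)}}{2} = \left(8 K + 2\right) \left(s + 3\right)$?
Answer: $-32103$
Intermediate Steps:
$A{\left(q,Z \right)} = -17$ ($A{\left(q,Z \right)} = -4 - 13 = -17$)
$S{\left(s,K \right)} = - 2 \left(2 + 8 K\right) \left(3 + s\right)$ ($S{\left(s,K \right)} = - 2 \left(8 K + 2\right) \left(s + 3\right) = - 2 \left(2 + 8 K\right) \left(3 + s\right)$)
$20961 + S{\left(-201,A{\left(-9,4 \right)} \right)} = 20961 - \left(-1608 + 54672\right) = 20961 + \left(-12 + 816 + 804 - 54672\right) = 20961 - 53064 = -32103$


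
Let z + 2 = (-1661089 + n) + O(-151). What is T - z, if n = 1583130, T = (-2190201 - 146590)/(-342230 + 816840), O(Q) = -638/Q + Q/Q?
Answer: 5586434278979/71666110 ≈ 77951.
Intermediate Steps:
O(Q) = 1 - 638/Q (O(Q) = -638/Q + 1 = 1 - 638/Q)
T = -2336791/474610 ≈ -4.9236
z = -11771322/151 (z = -2 + ((-1661089 + 1583130) + (-638 - 151)/(-151)) = -2 + (-77959 - 1/151*(-789)) = -2 + (-77959 + 789/151) = -2 - 11771020/151 = -11771322/151 ≈ -77956.)
T - z = -2336791/474610 - 1*(-11771322/151) = -2336791/474610 + 11771322/151 = 5586434278979/71666110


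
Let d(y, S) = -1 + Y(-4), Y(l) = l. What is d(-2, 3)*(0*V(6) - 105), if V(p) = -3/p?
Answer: 525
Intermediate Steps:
d(y, S) = -5 (d(y, S) = -1 - 4 = -5)
d(-2, 3)*(0*V(6) - 105) = -5*(0*(-3/6) - 105) = -5*(0*(-3*⅙) - 105) = -5*(0*(-½) - 105) = -5*(0 - 105) = -5*(-105) = 525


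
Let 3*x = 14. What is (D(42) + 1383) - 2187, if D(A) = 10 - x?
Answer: -2396/3 ≈ -798.67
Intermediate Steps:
x = 14/3 (x = (1/3)*14 = 14/3 ≈ 4.6667)
D(A) = 16/3 (D(A) = 10 - 1*14/3 = 10 - 14/3 = 16/3)
(D(42) + 1383) - 2187 = (16/3 + 1383) - 2187 = 4165/3 - 2187 = -2396/3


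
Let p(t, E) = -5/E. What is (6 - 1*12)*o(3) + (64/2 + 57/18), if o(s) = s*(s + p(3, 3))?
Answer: 67/6 ≈ 11.167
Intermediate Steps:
o(s) = s*(-5/3 + s) (o(s) = s*(s - 5/3) = s*(-5/3 + s))
(6 - 1*12)*o(3) + (64/2 + 57/18) = (6 - 1*12)*((1/3)*3*(-5 + 3*3)) + (64/2 + 57/18) = (6 - 12)*((1/3)*3*(-5 + 9)) + (64*(1/2) + 57*(1/18)) = -2*3*4 + (32 + 19/6) = -6*4 + 211/6 = -24 + 211/6 = 67/6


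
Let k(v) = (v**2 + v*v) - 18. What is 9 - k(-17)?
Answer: -551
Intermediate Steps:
k(v) = -18 + 2*v**2 (k(v) = (v**2 + v**2) - 18 = 2*v**2 - 18 = -18 + 2*v**2)
9 - k(-17) = 9 - (-18 + 2*(-17)**2) = 9 - (-18 + 2*289) = 9 - (-18 + 578) = 9 - 1*560 = 9 - 560 = -551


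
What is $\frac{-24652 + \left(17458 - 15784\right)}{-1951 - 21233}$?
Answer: $\frac{11489}{11592} \approx 0.99111$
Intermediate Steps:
$\frac{-24652 + \left(17458 - 15784\right)}{-1951 - 21233} = \frac{-24652 + \left(17458 - 15784\right)}{-23184} = \left(-24652 + 1674\right) \left(- \frac{1}{23184}\right) = \left(-22978\right) \left(- \frac{1}{23184}\right) = \frac{11489}{11592}$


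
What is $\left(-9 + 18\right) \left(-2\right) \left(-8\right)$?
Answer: $144$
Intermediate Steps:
$\left(-9 + 18\right) \left(-2\right) \left(-8\right) = 9 \left(-2\right) \left(-8\right) = \left(-18\right) \left(-8\right) = 144$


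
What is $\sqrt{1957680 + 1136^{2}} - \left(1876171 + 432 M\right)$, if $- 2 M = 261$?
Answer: $-1819795 + 4 \sqrt{203011} \approx -1.818 \cdot 10^{6}$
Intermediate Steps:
$M = - \frac{261}{2}$ ($M = \left(- \frac{1}{2}\right) 261 = - \frac{261}{2} \approx -130.5$)
$\sqrt{1957680 + 1136^{2}} - \left(1876171 + 432 M\right) = \sqrt{1957680 + 1136^{2}} - \left(1876171 - 56376\right) = \sqrt{1957680 + 1290496} - 1819795 = \sqrt{3248176} - 1819795 = 4 \sqrt{203011} + \left(-1875390 + 55595\right) = 4 \sqrt{203011} - 1819795 = -1819795 + 4 \sqrt{203011}$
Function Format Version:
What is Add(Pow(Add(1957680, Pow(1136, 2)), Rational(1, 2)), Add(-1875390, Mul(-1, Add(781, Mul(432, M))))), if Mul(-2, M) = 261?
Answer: Add(-1819795, Mul(4, Pow(203011, Rational(1, 2)))) ≈ -1.8180e+6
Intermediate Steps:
M = Rational(-261, 2) (M = Mul(Rational(-1, 2), 261) = Rational(-261, 2) ≈ -130.50)
Add(Pow(Add(1957680, Pow(1136, 2)), Rational(1, 2)), Add(-1875390, Mul(-1, Add(781, Mul(432, M))))) = Add(Pow(Add(1957680, Pow(1136, 2)), Rational(1, 2)), Add(-1875390, Mul(-1, Add(781, Mul(432, Rational(-261, 2)))))) = Add(Pow(Add(1957680, 1290496), Rational(1, 2)), Add(-1875390, Mul(-1, Add(781, -56376)))) = Add(Pow(3248176, Rational(1, 2)), Add(-1875390, Mul(-1, -55595))) = Add(Mul(4, Pow(203011, Rational(1, 2))), Add(-1875390, 55595)) = Add(Mul(4, Pow(203011, Rational(1, 2))), -1819795) = Add(-1819795, Mul(4, Pow(203011, Rational(1, 2))))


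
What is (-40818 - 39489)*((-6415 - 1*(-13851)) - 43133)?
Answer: 2866718979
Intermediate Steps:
(-40818 - 39489)*((-6415 - 1*(-13851)) - 43133) = -80307*((-6415 + 13851) - 43133) = -80307*(7436 - 43133) = -80307*(-35697) = 2866718979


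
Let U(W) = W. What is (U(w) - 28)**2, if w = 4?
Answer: 576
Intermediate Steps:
(U(w) - 28)**2 = (4 - 28)**2 = (-24)**2 = 576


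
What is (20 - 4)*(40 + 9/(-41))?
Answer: 26096/41 ≈ 636.49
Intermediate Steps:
(20 - 4)*(40 + 9/(-41)) = 16*(40 + 9*(-1/41)) = 16*(40 - 9/41) = 16*(1631/41) = 26096/41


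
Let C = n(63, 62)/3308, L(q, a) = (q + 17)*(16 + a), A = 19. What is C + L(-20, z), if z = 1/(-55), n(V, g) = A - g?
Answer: -8725561/181940 ≈ -47.958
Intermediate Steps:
n(V, g) = 19 - g
z = -1/55 ≈ -0.018182
L(q, a) = (16 + a)*(17 + q) (L(q, a) = (17 + q)*(16 + a) = (16 + a)*(17 + q))
C = -43/3308 (C = (19 - 1*62)/3308 = (19 - 62)*(1/3308) = -43*1/3308 = -43/3308 ≈ -0.012999)
C + L(-20, z) = -43/3308 + (272 + 16*(-20) + 17*(-1/55) - 1/55*(-20)) = -43/3308 + (272 - 320 - 17/55 + 4/11) = -43/3308 - 2637/55 = -8725561/181940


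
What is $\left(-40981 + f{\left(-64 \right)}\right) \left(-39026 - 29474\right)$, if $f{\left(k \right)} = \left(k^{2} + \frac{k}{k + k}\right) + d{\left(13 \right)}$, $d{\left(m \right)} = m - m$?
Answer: $2526588250$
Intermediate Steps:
$d{\left(m \right)} = 0$
$f{\left(k \right)} = \frac{1}{2} + k^{2}$ ($f{\left(k \right)} = \left(k^{2} + \frac{k}{k + k}\right) + 0 = \left(k^{2} + \frac{k}{2 k}\right) + 0 = \left(k^{2} + \frac{1}{2 k} k\right) + 0 = \left(k^{2} + \frac{1}{2}\right) + 0 = \left(\frac{1}{2} + k^{2}\right) + 0 = \frac{1}{2} + k^{2}$)
$\left(-40981 + f{\left(-64 \right)}\right) \left(-39026 - 29474\right) = \left(-40981 + \left(\frac{1}{2} + \left(-64\right)^{2}\right)\right) \left(-39026 - 29474\right) = \left(-40981 + \left(\frac{1}{2} + 4096\right)\right) \left(-39026 - 29474\right) = \left(-40981 + \frac{8193}{2}\right) \left(-68500\right) = \left(- \frac{73769}{2}\right) \left(-68500\right) = 2526588250$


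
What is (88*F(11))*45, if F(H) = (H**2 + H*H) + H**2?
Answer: 1437480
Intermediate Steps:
F(H) = 3*H**2 (F(H) = (H**2 + H**2) + H**2 = 2*H**2 + H**2 = 3*H**2)
(88*F(11))*45 = (88*(3*11**2))*45 = (88*(3*121))*45 = (88*363)*45 = 31944*45 = 1437480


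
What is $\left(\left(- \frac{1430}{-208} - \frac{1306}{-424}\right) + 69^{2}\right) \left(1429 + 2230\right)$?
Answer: $\frac{7401736215}{424} \approx 1.7457 \cdot 10^{7}$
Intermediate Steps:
$\left(\left(- \frac{1430}{-208} - \frac{1306}{-424}\right) + 69^{2}\right) \left(1429 + 2230\right) = \left(\left(\left(-1430\right) \left(- \frac{1}{208}\right) - - \frac{653}{212}\right) + 4761\right) 3659 = \left(\left(\frac{55}{8} + \frac{653}{212}\right) + 4761\right) 3659 = \left(\frac{4221}{424} + 4761\right) 3659 = \frac{2022885}{424} \cdot 3659 = \frac{7401736215}{424}$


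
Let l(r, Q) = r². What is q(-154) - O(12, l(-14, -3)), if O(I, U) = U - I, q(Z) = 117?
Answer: -67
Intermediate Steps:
q(-154) - O(12, l(-14, -3)) = 117 - ((-14)² - 1*12) = 117 - (196 - 12) = 117 - 1*184 = 117 - 184 = -67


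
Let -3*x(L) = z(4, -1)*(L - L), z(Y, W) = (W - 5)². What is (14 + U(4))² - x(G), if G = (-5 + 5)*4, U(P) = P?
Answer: 324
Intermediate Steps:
G = 0 (G = 0*4 = 0)
z(Y, W) = (-5 + W)²
x(L) = 0 (x(L) = -(-5 - 1)²*(L - L)/3 = -(-6)²*0/3 = -12*0 = -⅓*0 = 0)
(14 + U(4))² - x(G) = (14 + 4)² - 1*0 = 18² + 0 = 324 + 0 = 324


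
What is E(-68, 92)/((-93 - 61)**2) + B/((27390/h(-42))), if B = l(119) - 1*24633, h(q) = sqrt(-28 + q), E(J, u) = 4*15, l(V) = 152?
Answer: 15/5929 - 24481*I*sqrt(70)/27390 ≈ 0.0025299 - 7.478*I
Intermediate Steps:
E(J, u) = 60
B = -24481 (B = 152 - 1*24633 = 152 - 24633 = -24481)
E(-68, 92)/((-93 - 61)**2) + B/((27390/h(-42))) = 60/((-93 - 61)**2) - 24481*sqrt(-28 - 42)/27390 = 60/((-154)**2) - 24481*I*sqrt(70)/27390 = 60/23716 - 24481*I*sqrt(70)/27390 = 60*(1/23716) - 24481*I*sqrt(70)/27390 = 15/5929 - 24481*I*sqrt(70)/27390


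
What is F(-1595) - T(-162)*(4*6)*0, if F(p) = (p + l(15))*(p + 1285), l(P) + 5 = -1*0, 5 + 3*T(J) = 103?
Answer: 496000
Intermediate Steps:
T(J) = 98/3 (T(J) = -5/3 + (⅓)*103 = -5/3 + 103/3 = 98/3)
l(P) = -5 (l(P) = -5 - 1*0 = -5 + 0 = -5)
F(p) = (-5 + p)*(1285 + p) (F(p) = (p - 5)*(p + 1285) = (-5 + p)*(1285 + p))
F(-1595) - T(-162)*(4*6)*0 = (-6425 + (-1595)² + 1280*(-1595)) - 98*(4*6)*0/3 = (-6425 + 2544025 - 2041600) - 98*24*0/3 = 496000 - 98*0/3 = 496000 - 1*0 = 496000 + 0 = 496000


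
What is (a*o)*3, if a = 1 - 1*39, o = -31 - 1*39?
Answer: 7980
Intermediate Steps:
o = -70 (o = -31 - 39 = -70)
a = -38 (a = 1 - 39 = -38)
(a*o)*3 = -38*(-70)*3 = 2660*3 = 7980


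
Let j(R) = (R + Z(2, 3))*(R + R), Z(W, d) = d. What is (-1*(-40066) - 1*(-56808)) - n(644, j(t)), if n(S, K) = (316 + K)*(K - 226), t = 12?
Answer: 6290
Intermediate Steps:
j(R) = 2*R*(3 + R) (j(R) = (R + 3)*(R + R) = (3 + R)*(2*R) = 2*R*(3 + R))
n(S, K) = (-226 + K)*(316 + K) (n(S, K) = (316 + K)*(-226 + K) = (-226 + K)*(316 + K))
(-1*(-40066) - 1*(-56808)) - n(644, j(t)) = (-1*(-40066) - 1*(-56808)) - (-71416 + (2*12*(3 + 12))² + 90*(2*12*(3 + 12))) = (40066 + 56808) - (-71416 + (2*12*15)² + 90*(2*12*15)) = 96874 - (-71416 + 360² + 90*360) = 96874 - (-71416 + 129600 + 32400) = 96874 - 1*90584 = 96874 - 90584 = 6290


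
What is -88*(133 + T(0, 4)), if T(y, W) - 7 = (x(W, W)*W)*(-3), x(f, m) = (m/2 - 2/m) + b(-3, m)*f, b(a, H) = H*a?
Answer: -61424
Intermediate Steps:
x(f, m) = m/2 - 2/m - 3*f*m (x(f, m) = (m/2 - 2/m) + (m*(-3))*f = (m*(1/2) - 2/m) + (-3*m)*f = (m/2 - 2/m) - 3*f*m = m/2 - 2/m - 3*f*m)
T(y, W) = 7 - 3*W*(W/2 - 3*W**2 - 2/W) (T(y, W) = 7 + ((W/2 - 2/W - 3*W*W)*W)*(-3) = 7 + ((W/2 - 2/W - 3*W**2)*W)*(-3) = 7 + ((W/2 - 3*W**2 - 2/W)*W)*(-3) = 7 + (W*(W/2 - 3*W**2 - 2/W))*(-3) = 7 - 3*W*(W/2 - 3*W**2 - 2/W))
-88*(133 + T(0, 4)) = -88*(133 + (13 + 4**2*(-3/2 + 9*4))) = -88*(133 + (13 + 16*(-3/2 + 36))) = -88*(133 + (13 + 16*(69/2))) = -88*(133 + (13 + 552)) = -88*(133 + 565) = -88*698 = -61424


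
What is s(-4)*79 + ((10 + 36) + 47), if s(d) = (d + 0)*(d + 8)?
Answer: -1171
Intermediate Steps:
s(d) = d*(8 + d)
s(-4)*79 + ((10 + 36) + 47) = -4*(8 - 4)*79 + ((10 + 36) + 47) = -4*4*79 + (46 + 47) = -16*79 + 93 = -1264 + 93 = -1171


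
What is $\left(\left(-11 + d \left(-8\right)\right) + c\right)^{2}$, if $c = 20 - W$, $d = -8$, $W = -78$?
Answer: $22801$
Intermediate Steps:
$c = 98$ ($c = 20 - -78 = 20 + 78 = 98$)
$\left(\left(-11 + d \left(-8\right)\right) + c\right)^{2} = \left(\left(-11 - -64\right) + 98\right)^{2} = \left(\left(-11 + 64\right) + 98\right)^{2} = \left(53 + 98\right)^{2} = 151^{2} = 22801$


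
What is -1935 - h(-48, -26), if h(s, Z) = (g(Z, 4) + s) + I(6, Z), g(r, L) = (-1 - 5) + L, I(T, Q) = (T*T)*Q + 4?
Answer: -953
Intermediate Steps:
I(T, Q) = 4 + Q*T² (I(T, Q) = T²*Q + 4 = Q*T² + 4 = 4 + Q*T²)
g(r, L) = -6 + L
h(s, Z) = 2 + s + 36*Z (h(s, Z) = ((-6 + 4) + s) + (4 + Z*6²) = (-2 + s) + (4 + Z*36) = (-2 + s) + (4 + 36*Z) = 2 + s + 36*Z)
-1935 - h(-48, -26) = -1935 - (2 - 48 + 36*(-26)) = -1935 - (2 - 48 - 936) = -1935 - 1*(-982) = -1935 + 982 = -953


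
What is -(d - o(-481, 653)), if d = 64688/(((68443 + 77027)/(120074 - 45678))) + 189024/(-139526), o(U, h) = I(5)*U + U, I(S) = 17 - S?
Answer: -15353106395789/390323985 ≈ -39334.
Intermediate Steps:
o(U, h) = 13*U (o(U, h) = (17 - 1*5)*U + U = (17 - 5)*U + U = 12*U + U = 13*U)
d = 12912410517584/390323985 (d = 64688/((145470/74396)) + 189024*(-1/139526) = 64688/((145470*(1/74396))) - 94512/69763 = 64688/(72735/37198) - 94512/69763 = 64688*(37198/72735) - 94512/69763 = 185097248/5595 - 94512/69763 = 12912410517584/390323985 ≈ 33081.)
-(d - o(-481, 653)) = -(12912410517584/390323985 - 13*(-481)) = -(12912410517584/390323985 - 1*(-6253)) = -(12912410517584/390323985 + 6253) = -1*15353106395789/390323985 = -15353106395789/390323985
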